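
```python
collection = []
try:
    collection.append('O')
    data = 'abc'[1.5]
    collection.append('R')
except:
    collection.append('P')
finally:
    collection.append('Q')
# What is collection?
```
['O', 'P', 'Q']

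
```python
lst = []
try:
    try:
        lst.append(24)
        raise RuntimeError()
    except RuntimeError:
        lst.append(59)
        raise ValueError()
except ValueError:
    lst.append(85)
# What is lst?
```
[24, 59, 85]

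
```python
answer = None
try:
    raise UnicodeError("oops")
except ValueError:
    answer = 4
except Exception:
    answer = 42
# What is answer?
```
4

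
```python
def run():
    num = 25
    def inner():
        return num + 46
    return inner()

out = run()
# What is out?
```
71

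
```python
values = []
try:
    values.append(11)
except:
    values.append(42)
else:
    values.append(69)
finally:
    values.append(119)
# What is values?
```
[11, 69, 119]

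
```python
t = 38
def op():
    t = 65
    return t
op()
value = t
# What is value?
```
38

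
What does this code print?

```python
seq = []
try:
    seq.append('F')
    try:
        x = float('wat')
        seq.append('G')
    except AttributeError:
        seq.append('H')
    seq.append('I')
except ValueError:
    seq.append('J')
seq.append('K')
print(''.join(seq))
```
FJK

Inner handler doesn't match, propagates to outer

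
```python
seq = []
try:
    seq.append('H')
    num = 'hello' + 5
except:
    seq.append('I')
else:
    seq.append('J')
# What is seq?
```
['H', 'I']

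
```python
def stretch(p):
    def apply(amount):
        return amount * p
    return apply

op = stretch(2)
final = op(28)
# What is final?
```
56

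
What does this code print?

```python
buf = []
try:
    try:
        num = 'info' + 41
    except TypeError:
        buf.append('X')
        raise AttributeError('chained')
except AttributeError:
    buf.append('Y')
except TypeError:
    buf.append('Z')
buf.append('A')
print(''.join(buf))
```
XYA

AttributeError raised and caught, original TypeError not re-raised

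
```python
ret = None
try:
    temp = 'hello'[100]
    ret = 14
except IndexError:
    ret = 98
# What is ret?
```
98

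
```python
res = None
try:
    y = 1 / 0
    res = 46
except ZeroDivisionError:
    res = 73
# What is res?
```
73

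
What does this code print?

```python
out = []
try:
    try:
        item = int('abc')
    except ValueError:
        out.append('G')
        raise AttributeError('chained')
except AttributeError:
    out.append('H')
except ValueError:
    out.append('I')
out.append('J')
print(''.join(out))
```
GHJ

AttributeError raised and caught, original ValueError not re-raised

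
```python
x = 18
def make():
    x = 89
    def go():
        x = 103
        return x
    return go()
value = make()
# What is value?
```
103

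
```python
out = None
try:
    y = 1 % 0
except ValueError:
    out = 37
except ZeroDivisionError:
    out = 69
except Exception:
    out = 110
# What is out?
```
69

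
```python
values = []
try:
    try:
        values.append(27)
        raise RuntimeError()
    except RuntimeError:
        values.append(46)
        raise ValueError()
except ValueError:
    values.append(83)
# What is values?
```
[27, 46, 83]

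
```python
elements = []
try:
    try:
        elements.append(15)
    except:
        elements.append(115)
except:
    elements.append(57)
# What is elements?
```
[15]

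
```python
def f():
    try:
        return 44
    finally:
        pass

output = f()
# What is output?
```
44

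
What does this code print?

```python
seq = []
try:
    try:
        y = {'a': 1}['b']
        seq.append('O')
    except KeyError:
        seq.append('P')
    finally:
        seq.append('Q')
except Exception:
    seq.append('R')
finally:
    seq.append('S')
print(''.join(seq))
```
PQS

Both finally blocks run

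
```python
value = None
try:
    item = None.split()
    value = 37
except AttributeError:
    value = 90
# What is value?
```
90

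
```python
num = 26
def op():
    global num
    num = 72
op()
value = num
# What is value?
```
72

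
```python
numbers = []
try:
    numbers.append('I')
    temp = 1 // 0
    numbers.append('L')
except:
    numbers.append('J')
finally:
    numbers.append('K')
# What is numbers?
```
['I', 'J', 'K']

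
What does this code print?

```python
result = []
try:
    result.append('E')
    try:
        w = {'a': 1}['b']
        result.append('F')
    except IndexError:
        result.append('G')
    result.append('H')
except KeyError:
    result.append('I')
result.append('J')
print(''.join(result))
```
EIJ

Inner handler doesn't match, propagates to outer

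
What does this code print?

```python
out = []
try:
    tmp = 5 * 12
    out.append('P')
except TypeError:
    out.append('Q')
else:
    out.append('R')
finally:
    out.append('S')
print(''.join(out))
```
PRS

else runs before finally when no exception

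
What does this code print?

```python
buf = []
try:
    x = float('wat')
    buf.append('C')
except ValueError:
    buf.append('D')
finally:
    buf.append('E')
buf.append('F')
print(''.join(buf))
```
DEF

finally always runs, even after exception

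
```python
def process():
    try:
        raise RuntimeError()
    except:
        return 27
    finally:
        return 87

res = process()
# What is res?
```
87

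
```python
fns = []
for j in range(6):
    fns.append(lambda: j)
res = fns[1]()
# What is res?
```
5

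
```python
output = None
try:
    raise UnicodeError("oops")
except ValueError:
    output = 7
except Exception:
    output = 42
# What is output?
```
7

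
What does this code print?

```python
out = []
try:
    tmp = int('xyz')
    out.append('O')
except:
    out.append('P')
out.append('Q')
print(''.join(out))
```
PQ

Exception raised in try, caught by bare except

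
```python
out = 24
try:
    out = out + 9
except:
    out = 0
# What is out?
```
33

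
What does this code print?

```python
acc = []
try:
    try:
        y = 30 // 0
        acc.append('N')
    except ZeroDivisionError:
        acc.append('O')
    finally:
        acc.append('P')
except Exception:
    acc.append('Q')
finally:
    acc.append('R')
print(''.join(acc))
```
OPR

Both finally blocks run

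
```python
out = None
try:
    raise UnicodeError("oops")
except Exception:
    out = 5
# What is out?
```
5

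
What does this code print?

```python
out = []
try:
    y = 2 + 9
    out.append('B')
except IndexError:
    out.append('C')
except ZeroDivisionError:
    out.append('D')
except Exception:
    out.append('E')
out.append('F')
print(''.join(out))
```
BF

No exception, try block completes normally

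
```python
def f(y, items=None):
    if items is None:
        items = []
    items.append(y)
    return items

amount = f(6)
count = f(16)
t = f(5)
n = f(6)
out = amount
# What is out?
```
[6]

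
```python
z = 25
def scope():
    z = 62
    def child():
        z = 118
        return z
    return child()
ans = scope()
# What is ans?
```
118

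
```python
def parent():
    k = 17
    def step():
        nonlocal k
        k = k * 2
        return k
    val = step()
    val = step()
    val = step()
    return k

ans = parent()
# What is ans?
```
136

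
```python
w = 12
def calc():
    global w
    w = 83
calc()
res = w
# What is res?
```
83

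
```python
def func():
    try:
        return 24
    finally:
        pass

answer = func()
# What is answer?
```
24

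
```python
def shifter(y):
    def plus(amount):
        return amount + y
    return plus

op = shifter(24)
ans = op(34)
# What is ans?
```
58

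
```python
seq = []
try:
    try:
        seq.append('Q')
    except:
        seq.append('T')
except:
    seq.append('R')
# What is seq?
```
['Q']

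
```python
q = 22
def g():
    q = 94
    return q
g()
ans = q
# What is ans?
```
22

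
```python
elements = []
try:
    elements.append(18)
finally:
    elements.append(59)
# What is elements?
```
[18, 59]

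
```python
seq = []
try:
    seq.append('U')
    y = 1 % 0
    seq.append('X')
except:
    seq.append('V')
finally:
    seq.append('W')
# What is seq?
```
['U', 'V', 'W']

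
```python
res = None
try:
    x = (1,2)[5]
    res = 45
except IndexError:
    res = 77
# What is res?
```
77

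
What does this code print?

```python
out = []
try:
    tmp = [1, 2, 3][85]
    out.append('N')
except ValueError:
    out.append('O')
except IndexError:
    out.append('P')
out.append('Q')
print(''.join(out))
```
PQ

IndexError is caught by its specific handler, not ValueError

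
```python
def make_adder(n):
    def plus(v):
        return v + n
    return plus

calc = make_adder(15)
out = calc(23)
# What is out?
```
38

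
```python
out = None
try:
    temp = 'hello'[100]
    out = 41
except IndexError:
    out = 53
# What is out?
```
53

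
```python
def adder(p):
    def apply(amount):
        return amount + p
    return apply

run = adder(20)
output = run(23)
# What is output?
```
43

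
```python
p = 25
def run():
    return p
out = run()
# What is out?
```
25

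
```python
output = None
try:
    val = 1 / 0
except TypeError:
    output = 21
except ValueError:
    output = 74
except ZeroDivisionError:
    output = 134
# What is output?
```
134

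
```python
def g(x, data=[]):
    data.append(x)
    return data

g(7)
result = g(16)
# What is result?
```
[7, 16]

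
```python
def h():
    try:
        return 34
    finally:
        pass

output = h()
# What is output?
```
34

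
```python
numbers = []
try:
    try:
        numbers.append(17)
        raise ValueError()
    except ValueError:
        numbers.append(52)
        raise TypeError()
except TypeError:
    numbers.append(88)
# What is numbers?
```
[17, 52, 88]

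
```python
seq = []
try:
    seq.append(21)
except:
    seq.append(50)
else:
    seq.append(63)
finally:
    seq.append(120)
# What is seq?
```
[21, 63, 120]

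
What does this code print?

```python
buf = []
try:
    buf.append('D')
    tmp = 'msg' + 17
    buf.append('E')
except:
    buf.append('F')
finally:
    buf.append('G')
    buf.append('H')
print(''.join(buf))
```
DFGH

Code before exception runs, then except, then all of finally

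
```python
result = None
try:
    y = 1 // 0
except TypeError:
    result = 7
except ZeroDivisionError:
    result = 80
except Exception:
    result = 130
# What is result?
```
80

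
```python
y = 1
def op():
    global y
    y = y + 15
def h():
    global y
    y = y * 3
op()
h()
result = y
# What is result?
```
48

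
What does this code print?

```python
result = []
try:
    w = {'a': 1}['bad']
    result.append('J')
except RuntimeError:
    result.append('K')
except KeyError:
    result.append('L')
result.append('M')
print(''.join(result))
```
LM

KeyError is caught by its specific handler, not RuntimeError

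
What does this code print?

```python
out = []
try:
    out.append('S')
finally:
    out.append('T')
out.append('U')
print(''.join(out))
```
STU

try/finally without except, no exception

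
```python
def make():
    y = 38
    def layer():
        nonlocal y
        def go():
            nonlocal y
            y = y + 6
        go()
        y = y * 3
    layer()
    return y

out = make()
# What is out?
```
132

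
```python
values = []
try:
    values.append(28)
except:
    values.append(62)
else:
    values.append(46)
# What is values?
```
[28, 46]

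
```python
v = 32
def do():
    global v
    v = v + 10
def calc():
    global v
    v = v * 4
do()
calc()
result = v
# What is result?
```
168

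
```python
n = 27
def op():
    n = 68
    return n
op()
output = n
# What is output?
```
27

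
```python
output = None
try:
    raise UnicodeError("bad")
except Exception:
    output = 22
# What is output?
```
22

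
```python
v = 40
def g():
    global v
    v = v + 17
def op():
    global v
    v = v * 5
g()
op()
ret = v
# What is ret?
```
285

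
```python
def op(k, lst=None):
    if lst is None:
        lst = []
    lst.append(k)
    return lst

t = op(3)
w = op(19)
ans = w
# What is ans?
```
[19]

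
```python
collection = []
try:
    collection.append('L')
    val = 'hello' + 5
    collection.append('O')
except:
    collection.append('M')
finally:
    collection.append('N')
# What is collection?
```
['L', 'M', 'N']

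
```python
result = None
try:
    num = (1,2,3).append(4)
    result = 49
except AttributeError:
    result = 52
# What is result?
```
52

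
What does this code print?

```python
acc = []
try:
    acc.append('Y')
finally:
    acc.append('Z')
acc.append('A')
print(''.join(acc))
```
YZA

try/finally without except, no exception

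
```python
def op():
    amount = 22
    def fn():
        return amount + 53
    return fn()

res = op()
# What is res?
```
75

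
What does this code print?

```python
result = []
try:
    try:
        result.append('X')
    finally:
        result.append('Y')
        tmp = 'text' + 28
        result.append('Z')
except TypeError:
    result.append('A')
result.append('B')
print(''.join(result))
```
XYAB

Exception in inner finally caught by outer except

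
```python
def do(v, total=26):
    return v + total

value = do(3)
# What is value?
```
29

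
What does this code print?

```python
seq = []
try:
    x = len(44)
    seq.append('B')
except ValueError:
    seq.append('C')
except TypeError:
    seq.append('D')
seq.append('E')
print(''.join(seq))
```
DE

TypeError is caught by its specific handler, not ValueError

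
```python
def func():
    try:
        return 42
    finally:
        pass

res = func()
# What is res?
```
42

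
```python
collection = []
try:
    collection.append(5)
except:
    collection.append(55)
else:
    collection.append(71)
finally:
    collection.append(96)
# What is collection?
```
[5, 71, 96]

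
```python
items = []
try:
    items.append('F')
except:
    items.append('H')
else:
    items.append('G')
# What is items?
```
['F', 'G']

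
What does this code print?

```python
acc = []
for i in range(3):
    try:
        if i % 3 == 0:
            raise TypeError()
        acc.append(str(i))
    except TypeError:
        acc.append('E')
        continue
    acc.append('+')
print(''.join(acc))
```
E1+2+

continue in except skips rest of loop body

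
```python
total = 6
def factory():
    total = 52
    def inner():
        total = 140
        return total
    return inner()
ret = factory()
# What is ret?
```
140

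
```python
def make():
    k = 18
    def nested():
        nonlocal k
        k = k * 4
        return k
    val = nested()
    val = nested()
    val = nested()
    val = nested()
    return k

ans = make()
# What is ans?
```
4608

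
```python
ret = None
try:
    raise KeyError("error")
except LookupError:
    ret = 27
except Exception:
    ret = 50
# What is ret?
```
27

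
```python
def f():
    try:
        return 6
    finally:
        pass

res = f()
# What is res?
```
6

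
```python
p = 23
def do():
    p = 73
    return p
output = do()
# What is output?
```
73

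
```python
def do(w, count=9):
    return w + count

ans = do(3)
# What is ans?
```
12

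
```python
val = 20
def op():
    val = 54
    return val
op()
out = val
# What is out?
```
20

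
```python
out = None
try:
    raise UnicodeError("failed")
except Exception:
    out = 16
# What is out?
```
16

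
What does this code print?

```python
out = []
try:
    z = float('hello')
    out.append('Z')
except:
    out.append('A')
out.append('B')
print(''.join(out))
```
AB

Exception raised in try, caught by bare except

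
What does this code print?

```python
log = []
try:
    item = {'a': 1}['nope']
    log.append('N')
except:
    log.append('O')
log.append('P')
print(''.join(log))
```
OP

Exception raised in try, caught by bare except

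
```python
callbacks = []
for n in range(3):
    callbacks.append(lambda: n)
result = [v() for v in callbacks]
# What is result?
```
[2, 2, 2]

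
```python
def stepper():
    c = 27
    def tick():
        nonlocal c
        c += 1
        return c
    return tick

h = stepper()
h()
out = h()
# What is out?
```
29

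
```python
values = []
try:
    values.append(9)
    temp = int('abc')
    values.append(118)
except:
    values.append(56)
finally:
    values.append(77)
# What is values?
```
[9, 56, 77]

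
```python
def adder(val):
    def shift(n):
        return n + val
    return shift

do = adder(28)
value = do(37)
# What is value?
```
65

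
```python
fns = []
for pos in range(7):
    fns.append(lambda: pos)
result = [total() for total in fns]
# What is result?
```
[6, 6, 6, 6, 6, 6, 6]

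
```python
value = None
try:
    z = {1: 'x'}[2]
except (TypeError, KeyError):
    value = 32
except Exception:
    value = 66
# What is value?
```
32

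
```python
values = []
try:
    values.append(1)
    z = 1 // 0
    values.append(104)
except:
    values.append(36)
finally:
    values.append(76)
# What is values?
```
[1, 36, 76]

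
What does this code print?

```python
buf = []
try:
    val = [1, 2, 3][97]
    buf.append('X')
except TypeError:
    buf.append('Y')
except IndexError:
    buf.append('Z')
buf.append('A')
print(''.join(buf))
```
ZA

IndexError is caught by its specific handler, not TypeError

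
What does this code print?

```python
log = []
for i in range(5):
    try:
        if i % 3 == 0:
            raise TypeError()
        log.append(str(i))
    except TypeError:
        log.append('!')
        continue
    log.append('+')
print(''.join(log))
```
!1+2+!4+

continue in except skips rest of loop body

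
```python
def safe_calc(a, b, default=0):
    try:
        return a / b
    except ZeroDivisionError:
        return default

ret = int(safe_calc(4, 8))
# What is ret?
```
0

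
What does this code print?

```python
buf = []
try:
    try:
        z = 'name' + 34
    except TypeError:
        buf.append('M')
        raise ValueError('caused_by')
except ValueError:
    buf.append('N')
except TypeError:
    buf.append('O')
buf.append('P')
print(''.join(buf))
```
MNP

ValueError raised and caught, original TypeError not re-raised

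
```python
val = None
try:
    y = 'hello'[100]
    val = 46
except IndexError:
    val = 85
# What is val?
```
85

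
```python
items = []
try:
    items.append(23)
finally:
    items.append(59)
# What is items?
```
[23, 59]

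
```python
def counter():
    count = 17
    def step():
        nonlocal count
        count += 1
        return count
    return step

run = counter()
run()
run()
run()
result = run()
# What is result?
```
21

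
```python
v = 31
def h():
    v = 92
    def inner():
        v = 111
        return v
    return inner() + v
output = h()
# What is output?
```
203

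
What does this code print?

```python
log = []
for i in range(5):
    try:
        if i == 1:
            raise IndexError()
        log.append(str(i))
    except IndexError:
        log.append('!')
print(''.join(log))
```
0!234

Exception on i=1 caught, loop continues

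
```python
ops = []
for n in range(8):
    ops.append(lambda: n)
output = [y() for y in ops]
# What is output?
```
[7, 7, 7, 7, 7, 7, 7, 7]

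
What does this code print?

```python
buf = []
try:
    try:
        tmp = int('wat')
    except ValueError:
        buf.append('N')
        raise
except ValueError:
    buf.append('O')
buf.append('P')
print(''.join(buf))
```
NOP

raise without argument re-raises current exception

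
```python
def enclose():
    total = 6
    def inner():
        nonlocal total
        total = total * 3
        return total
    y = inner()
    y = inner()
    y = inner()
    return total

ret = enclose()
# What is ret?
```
162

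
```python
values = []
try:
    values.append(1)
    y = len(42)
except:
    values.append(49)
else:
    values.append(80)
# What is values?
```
[1, 49]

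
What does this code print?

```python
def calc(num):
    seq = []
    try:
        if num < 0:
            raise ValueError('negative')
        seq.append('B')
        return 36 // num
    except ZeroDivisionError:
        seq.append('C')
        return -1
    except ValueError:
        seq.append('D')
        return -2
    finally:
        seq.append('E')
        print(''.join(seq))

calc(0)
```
BCE

num=0 causes ZeroDivisionError, caught, finally prints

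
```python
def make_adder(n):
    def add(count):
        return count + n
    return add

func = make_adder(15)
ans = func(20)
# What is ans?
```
35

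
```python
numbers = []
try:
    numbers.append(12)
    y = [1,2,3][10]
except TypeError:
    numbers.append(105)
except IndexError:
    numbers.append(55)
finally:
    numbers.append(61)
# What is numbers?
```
[12, 55, 61]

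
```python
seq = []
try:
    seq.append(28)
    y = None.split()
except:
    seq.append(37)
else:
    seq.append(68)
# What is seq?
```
[28, 37]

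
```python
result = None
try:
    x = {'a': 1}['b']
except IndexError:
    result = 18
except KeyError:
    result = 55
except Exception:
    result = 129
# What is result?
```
55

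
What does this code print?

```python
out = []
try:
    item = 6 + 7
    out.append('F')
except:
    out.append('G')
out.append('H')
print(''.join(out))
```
FH

No exception, try block completes normally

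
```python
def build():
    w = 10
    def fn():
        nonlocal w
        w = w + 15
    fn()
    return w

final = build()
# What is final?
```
25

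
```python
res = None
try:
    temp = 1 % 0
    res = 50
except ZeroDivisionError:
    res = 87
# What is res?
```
87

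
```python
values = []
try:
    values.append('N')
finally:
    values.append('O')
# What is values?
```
['N', 'O']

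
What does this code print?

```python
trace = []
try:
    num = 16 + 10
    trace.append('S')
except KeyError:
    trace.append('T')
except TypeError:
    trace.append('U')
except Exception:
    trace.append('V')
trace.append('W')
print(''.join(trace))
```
SW

No exception, try block completes normally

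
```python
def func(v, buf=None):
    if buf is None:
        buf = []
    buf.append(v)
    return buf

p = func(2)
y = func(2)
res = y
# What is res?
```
[2]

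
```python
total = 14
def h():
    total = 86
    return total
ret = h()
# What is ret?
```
86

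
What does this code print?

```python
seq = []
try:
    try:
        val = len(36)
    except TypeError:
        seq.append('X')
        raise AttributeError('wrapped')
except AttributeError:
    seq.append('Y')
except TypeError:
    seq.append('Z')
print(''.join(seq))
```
XY

New AttributeError raised, caught by outer AttributeError handler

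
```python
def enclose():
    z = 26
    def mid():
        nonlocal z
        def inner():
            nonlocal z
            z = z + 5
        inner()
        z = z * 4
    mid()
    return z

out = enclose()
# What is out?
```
124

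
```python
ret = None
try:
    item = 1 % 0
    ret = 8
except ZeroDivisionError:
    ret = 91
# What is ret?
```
91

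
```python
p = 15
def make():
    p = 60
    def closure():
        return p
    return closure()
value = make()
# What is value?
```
60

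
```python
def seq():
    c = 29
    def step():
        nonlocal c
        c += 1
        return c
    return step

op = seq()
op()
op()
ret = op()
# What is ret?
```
32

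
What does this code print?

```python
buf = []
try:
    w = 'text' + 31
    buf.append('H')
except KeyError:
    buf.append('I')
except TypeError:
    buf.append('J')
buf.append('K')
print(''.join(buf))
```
JK

TypeError is caught by its specific handler, not KeyError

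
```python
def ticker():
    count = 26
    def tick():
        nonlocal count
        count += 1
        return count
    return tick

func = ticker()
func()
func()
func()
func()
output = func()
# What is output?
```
31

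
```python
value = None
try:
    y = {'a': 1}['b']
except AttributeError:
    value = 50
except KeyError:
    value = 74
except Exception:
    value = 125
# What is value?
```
74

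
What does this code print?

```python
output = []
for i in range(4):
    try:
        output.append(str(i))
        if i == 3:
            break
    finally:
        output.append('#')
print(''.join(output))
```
0#1#2#3#

finally runs even when breaking out of loop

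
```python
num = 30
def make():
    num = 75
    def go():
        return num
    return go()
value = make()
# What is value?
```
75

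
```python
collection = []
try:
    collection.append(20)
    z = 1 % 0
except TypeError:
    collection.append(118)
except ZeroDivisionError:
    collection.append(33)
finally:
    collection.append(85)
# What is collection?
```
[20, 33, 85]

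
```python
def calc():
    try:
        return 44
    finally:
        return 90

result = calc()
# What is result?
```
90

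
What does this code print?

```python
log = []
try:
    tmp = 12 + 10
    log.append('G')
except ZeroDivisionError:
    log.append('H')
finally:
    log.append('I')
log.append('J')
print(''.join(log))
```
GIJ

finally runs after normal execution too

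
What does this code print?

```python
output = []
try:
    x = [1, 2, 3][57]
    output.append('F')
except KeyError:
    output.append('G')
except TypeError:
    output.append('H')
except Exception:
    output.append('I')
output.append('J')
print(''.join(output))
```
IJ

IndexError not specifically caught, falls to Exception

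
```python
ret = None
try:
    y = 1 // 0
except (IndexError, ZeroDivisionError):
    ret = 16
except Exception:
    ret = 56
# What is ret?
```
16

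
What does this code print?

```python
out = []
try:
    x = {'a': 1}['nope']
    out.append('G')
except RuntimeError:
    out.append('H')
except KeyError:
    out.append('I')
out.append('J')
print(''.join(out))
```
IJ

KeyError is caught by its specific handler, not RuntimeError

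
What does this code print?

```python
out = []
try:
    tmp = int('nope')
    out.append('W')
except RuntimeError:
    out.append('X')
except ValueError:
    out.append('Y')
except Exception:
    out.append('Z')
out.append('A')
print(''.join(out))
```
YA

ValueError matches before generic Exception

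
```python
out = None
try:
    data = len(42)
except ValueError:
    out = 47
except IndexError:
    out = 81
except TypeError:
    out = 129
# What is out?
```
129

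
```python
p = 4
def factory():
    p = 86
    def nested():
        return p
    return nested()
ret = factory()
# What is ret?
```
86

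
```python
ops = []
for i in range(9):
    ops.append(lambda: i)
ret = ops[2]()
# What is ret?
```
8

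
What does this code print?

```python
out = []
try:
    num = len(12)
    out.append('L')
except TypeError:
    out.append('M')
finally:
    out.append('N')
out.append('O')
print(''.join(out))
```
MNO

finally always runs, even after exception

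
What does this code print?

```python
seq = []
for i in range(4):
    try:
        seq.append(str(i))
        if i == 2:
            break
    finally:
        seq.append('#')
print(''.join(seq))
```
0#1#2#

finally runs even when breaking out of loop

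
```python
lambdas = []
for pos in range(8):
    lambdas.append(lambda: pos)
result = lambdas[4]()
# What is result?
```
7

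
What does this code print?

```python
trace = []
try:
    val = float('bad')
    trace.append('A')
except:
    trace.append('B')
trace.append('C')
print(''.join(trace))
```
BC

Exception raised in try, caught by bare except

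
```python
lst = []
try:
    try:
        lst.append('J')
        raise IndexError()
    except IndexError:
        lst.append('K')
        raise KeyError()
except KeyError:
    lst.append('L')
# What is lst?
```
['J', 'K', 'L']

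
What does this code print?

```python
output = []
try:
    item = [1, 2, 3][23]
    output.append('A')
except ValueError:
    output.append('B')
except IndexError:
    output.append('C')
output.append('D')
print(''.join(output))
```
CD

IndexError is caught by its specific handler, not ValueError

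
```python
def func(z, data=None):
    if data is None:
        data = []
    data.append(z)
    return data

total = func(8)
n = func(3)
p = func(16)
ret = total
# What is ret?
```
[8]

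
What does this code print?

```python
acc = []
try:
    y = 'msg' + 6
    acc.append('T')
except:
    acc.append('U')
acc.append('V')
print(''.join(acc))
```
UV

Exception raised in try, caught by bare except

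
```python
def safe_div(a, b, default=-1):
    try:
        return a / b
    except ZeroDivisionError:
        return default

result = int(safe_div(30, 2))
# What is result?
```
15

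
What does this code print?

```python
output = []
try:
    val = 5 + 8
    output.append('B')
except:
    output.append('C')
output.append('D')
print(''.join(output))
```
BD

No exception, try block completes normally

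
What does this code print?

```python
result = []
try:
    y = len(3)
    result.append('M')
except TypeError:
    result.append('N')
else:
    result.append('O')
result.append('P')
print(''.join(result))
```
NP

else block skipped when exception is caught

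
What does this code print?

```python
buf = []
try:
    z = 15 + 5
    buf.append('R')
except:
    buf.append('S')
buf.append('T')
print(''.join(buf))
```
RT

No exception, try block completes normally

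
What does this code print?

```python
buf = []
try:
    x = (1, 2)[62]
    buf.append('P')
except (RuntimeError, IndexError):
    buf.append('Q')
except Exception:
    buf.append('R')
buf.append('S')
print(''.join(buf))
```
QS

IndexError matches tuple containing it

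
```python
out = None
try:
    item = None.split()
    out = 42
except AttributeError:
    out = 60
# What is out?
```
60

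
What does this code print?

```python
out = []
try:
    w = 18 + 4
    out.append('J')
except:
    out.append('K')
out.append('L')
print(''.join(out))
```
JL

No exception, try block completes normally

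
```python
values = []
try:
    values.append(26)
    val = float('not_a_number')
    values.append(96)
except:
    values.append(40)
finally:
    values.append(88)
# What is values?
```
[26, 40, 88]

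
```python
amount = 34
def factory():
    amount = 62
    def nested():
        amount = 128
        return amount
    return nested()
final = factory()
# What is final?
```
128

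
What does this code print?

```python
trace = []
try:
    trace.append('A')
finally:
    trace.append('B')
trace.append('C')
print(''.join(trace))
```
ABC

try/finally without except, no exception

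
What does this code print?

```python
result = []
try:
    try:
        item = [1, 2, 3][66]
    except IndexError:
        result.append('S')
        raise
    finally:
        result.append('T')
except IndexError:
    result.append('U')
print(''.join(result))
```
STU

finally runs before re-raised exception propagates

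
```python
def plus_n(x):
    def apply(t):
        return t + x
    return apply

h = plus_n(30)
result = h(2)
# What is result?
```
32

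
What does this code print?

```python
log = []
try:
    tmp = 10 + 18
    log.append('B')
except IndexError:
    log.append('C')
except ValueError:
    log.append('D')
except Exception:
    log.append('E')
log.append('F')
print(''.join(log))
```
BF

No exception, try block completes normally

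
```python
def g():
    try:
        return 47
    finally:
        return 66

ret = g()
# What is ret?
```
66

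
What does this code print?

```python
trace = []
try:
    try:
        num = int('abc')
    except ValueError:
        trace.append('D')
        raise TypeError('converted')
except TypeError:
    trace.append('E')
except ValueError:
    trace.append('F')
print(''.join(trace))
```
DE

New TypeError raised, caught by outer TypeError handler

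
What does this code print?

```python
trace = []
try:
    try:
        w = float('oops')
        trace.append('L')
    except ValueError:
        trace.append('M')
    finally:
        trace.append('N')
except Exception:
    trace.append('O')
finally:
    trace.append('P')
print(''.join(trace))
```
MNP

Both finally blocks run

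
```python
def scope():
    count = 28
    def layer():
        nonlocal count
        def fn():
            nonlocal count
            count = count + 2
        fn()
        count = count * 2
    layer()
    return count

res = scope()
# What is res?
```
60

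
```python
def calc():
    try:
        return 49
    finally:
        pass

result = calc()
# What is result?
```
49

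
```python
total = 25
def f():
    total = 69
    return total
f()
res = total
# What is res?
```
25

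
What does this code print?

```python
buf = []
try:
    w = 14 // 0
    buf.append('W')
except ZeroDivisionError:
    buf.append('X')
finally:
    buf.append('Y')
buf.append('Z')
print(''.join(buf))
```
XYZ

finally always runs, even after exception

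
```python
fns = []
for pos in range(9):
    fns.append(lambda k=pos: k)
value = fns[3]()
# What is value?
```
3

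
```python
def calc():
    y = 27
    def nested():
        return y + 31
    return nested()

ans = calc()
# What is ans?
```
58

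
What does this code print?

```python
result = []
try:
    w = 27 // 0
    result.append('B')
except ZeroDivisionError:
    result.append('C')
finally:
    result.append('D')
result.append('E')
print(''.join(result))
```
CDE

finally always runs, even after exception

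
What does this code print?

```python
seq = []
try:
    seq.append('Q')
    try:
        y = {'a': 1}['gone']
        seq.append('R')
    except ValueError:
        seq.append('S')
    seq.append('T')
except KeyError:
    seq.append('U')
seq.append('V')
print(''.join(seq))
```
QUV

Inner handler doesn't match, propagates to outer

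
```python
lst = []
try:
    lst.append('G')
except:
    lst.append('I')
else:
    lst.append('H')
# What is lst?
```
['G', 'H']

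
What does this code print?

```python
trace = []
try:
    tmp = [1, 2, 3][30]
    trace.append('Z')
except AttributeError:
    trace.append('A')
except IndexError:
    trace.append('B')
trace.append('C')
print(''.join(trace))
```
BC

IndexError is caught by its specific handler, not AttributeError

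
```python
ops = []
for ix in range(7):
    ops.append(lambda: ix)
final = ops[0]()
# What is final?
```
6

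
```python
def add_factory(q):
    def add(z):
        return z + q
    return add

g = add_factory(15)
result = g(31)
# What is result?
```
46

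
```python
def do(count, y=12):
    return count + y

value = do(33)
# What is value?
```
45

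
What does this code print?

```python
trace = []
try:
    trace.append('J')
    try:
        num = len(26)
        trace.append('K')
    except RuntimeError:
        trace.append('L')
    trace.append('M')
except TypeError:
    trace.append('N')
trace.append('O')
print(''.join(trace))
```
JNO

Inner handler doesn't match, propagates to outer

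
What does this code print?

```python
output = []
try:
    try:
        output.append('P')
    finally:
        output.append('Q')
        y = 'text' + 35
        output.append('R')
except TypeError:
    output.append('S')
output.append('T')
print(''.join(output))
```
PQST

Exception in inner finally caught by outer except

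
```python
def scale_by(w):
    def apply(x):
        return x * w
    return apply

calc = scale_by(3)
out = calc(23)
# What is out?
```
69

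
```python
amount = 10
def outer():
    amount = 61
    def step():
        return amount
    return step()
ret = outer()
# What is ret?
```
61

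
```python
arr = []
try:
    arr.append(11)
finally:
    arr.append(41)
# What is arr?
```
[11, 41]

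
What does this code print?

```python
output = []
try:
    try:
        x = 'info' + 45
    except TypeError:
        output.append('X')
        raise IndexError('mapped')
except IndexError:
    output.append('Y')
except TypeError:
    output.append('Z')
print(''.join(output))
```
XY

New IndexError raised, caught by outer IndexError handler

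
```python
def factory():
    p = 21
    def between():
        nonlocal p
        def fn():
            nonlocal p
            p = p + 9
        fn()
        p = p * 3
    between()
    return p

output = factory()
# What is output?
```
90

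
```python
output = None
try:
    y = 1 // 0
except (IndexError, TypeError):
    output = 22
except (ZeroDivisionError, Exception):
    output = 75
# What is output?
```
75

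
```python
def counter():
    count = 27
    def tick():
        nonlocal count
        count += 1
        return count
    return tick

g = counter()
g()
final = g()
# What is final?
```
29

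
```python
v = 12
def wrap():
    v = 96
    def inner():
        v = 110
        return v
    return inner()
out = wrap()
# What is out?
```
110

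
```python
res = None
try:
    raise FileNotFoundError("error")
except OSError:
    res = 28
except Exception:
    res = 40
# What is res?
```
28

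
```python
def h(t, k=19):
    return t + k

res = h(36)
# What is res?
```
55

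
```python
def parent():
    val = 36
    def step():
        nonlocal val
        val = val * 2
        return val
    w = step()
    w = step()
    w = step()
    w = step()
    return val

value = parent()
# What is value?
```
576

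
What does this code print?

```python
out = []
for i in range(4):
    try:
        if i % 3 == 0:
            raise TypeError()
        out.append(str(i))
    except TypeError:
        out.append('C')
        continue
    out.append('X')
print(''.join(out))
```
C1X2XC

continue in except skips rest of loop body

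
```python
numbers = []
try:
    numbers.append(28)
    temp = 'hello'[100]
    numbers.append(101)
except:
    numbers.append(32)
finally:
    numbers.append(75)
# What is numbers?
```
[28, 32, 75]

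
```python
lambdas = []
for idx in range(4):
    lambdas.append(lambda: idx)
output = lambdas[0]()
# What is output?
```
3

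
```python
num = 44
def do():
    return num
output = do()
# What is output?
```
44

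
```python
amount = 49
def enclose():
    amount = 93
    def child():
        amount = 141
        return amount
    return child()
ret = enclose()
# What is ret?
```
141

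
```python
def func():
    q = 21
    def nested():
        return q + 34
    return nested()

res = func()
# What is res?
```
55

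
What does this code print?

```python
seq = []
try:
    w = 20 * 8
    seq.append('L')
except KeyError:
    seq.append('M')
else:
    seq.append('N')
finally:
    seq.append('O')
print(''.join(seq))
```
LNO

else runs before finally when no exception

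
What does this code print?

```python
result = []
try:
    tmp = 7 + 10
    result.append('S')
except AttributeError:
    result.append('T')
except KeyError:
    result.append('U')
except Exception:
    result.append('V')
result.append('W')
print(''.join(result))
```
SW

No exception, try block completes normally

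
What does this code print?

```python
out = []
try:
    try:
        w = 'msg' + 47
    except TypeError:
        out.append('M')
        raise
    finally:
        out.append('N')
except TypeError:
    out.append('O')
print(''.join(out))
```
MNO

finally runs before re-raised exception propagates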